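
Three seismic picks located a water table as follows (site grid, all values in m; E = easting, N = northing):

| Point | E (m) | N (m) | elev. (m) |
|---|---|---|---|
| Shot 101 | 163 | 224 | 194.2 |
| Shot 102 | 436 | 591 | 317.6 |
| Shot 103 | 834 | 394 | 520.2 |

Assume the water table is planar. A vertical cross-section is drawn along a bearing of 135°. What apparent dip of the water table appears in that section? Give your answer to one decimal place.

20.4°

Let the plane be z = a·E + b·N + c.
Shot 102−Shot 101: 273a + 367b = 123.4;  Shot 103−Shot 101: 671a + 170b = 326.
Solving gives a = 0.49370, b = −0.03101.
Unit vector along 135° is (sin 135°, cos 135°) = (0.7071, -0.7071).
Slope in that direction = a·(0.7071) + b·(-0.7071) = 0.37102.
Apparent dip = arctan|0.37102| = 20.4° (true dip is 26.3°, so apparent ≤ true as expected).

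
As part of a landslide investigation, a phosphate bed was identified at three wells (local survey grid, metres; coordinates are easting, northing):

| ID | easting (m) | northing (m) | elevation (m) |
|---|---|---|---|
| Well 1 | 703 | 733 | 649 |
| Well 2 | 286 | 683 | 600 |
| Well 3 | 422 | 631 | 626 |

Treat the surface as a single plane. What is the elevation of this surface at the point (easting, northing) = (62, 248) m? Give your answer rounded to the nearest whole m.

Two edge vectors: Well 1→Well 2 = (-417, -50, -49), Well 1→Well 3 = (-281, -102, -23).
Normal n = (Well 1→Well 2) × (Well 1→Well 3) = (-3848, 4178, 28484).
So ∂z/∂easting = −n_x/n_z = 0.13509 and ∂z/∂northing = −n_y/n_z = −0.14668.
Intercept c from Well 1: 649 − 94.97 + 107.52 = 661.54.
At (62, 248): z = 8.4 − 36.4 + 661.54 = 633.5 m.

634 m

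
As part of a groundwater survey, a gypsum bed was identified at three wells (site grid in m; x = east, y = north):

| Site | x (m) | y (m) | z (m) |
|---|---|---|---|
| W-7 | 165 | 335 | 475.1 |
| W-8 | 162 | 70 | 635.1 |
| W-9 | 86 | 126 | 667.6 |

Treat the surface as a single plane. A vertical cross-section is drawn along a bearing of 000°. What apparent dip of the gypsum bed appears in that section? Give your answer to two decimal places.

Let the plane be z = a·x + b·y + c.
W-8−W-7: −3a − 265b = 160;  W-9−W-7: −79a − 209b = 192.5.
Solving gives a = −0.86530, b = −0.59398.
Unit vector along 000° is (sin 0°, cos 0°) = (0.0000, 1.0000).
Slope in that direction = a·(0.0000) + b·(1.0000) = −0.59398.
Apparent dip = arctan|0.59398| = 30.71° (true dip is 46.4°, so apparent ≤ true as expected).

30.71°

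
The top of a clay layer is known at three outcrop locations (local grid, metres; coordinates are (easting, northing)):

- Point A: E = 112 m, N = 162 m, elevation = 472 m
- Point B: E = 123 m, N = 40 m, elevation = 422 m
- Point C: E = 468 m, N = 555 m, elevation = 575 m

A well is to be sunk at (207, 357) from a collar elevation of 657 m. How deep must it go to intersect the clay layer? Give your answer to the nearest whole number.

Let the plane be z = a·E + b·N + c.
Point B−Point A: 11a − 122b = −50;  Point C−Point A: 356a + 393b = 103.
Solving gives a = −0.14834, b = 0.39646.
Then c = 472 − a·112 − b·162 = 424.39.
At (207, 357): z_contact = −30.7 + 141.5 + 424.39 = 535.2 m.
Depth below ground = 657 − 535.2 = 122 m.

122 m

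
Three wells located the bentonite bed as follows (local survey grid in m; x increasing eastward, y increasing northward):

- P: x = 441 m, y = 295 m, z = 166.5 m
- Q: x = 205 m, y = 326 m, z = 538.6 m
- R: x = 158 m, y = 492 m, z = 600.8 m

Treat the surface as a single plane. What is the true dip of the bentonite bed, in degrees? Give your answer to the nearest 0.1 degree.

Two edge vectors: P→Q = (-236, 31, 372.1), P→R = (-283, 197, 434.3).
Normal n = (P→Q) × (P→R) = (-59840.4, -2809.5, -37719).
So ∂z/∂x = −n_x/n_z = −1.58648 and ∂z/∂y = −n_y/n_z = −0.07449.
Gradient magnitude |∇z| = √(a² + b²) = √(2.51692 + 0.00555) = 1.58823.
True dip = arctan(1.58823) = 57.8°, dipping toward E (azimuth ≈ 087°).

57.8°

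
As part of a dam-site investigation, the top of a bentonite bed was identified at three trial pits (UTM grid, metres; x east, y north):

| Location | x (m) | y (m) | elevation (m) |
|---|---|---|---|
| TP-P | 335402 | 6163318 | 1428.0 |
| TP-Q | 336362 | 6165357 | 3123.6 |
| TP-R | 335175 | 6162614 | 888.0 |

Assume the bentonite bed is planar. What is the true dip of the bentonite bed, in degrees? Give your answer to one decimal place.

Let the plane be z = a·x + b·y + c.
TP-Q−TP-P: 960a + 2039b = 1695.6;  TP-R−TP-P: −227a − 704b = −540.
Solving gives a = 0.43497, b = 0.62679.
Gradient magnitude |∇z| = √(a² + b²) = √(0.18920 + 0.39287) = 0.76293.
True dip = arctan(0.76293) = 37.3°, dipping toward SW (azimuth ≈ 215°).

37.3°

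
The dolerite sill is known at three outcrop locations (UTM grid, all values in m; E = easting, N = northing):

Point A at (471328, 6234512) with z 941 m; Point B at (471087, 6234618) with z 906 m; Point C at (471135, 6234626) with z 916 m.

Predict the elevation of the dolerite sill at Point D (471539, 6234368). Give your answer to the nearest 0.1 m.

Two edge vectors: Point A→Point B = (-241, 106, -35), Point A→Point C = (-193, 114, -25).
Normal n = (Point A→Point B) × (Point A→Point C) = (1340, 730, -7016).
So ∂z/∂E = −n_x/n_z = 0.190992018 and ∂z/∂N = −n_y/n_z = 0.104047891.
Intercept c from Point A: 941 − 90019.89 − 648687.82 = −737766.71.
At (471539, 6234368): z = 90060.2 + 648672.8 − 737766.71 = 966.3 m.

966.3 m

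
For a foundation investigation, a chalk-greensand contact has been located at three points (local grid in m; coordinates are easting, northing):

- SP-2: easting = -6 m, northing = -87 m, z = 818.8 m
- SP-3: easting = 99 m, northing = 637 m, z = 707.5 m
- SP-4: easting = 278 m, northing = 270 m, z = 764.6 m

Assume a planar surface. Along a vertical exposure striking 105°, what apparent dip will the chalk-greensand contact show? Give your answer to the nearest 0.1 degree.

Two edge vectors: SP-2→SP-3 = (105, 724, -111.3), SP-2→SP-4 = (284, 357, -54.2).
Normal n = (SP-2→SP-3) × (SP-2→SP-4) = (493.3, -25918.2, -168131).
So ∂z/∂easting = −n_x/n_z = 0.00293 and ∂z/∂northing = −n_y/n_z = −0.15415.
Unit vector along 105° is (sin 105°, cos 105°) = (0.9659, -0.2588).
Slope in that direction = a·(0.9659) + b·(-0.2588) = 0.04273.
Apparent dip = arctan|0.04273| = 2.4° (true dip is 8.8°, so apparent ≤ true as expected).

2.4°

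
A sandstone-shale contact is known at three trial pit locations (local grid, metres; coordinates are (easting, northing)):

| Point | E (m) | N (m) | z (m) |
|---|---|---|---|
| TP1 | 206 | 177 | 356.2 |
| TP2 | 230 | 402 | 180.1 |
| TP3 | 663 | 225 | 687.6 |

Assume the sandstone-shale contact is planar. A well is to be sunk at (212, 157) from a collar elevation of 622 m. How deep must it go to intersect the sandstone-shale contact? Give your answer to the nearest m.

Let the plane be z = a·E + b·N + c.
TP2−TP1: 24a + 225b = −176.1;  TP3−TP1: 457a + 48b = 331.4.
Solving gives a = 0.81652, b = −0.86976.
Then c = 356.2 − a·206 − b·177 = 341.95.
At (212, 157): z_contact = 173.1 − 136.6 + 341.95 = 378.5 m.
Depth below ground = 622 − 378.5 = 244 m.

244 m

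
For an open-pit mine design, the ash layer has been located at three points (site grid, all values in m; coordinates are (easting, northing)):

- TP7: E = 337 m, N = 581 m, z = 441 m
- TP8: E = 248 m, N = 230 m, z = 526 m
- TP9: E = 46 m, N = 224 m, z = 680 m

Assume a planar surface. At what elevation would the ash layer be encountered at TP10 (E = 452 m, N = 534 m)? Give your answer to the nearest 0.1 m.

355.8 m

Let the plane be z = a·E + b·N + c.
TP8−TP7: −89a − 351b = 85;  TP9−TP7: −291a − 357b = 239.
Solving gives a = −0.76091, b = −0.04923.
Then c = 441 − a·337 − b·581 = 726.03.
At (452, 534): z = −343.9 − 26.3 + 726.03 = 355.8 m.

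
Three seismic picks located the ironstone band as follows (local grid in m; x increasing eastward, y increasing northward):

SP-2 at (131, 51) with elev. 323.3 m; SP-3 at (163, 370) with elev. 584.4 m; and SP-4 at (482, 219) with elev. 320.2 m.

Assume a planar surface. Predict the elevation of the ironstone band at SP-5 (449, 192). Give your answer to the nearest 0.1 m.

310.8 m

Two edge vectors: SP-2→SP-3 = (32, 319, 261.1), SP-2→SP-4 = (351, 168, -3.1).
Normal n = (SP-2→SP-3) × (SP-2→SP-4) = (-44853.7, 91745.3, -106593).
So ∂z/∂x = −n_x/n_z = −0.42079 and ∂z/∂y = −n_y/n_z = 0.86071.
Intercept c from SP-2: 323.3 + 55.12 − 43.90 = 334.53.
At (449, 192): z = −188.9 + 165.3 + 334.53 = 310.8 m.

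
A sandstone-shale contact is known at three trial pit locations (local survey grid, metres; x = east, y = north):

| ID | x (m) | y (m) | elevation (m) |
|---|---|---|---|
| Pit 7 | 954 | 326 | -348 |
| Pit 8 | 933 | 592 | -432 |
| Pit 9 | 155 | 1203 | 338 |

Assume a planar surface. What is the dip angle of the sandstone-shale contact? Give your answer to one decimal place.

54.2°

Let the plane be z = a·x + b·y + c.
Pit 8−Pit 7: −21a + 266b = −84;  Pit 9−Pit 7: −799a + 877b = 686.
Solving gives a = −1.31953, b = −0.41996.
Gradient magnitude |∇z| = √(a² + b²) = √(1.74117 + 0.17637) = 1.38475.
True dip = arctan(1.38475) = 54.2°, dipping toward ENE (azimuth ≈ 072°).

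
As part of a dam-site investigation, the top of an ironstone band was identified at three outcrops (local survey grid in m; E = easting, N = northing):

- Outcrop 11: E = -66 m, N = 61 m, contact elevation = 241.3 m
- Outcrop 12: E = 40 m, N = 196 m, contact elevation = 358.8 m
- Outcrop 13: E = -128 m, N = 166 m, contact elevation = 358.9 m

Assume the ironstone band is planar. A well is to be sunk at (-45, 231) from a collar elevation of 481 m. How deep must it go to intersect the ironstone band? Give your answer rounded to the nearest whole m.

Two edge vectors: Outcrop 11→Outcrop 12 = (106, 135, 117.5), Outcrop 11→Outcrop 13 = (-62, 105, 117.6).
Normal n = (Outcrop 11→Outcrop 12) × (Outcrop 11→Outcrop 13) = (3538.5, -19750.6, 19500).
So ∂z/∂E = −n_x/n_z = −0.18146 and ∂z/∂N = −n_y/n_z = 1.01285.
Intercept c from Outcrop 11: 241.3 − 11.98 − 61.78 = 167.54.
At (-45, 231): z_contact = 8.2 + 234.0 + 167.54 = 409.7 m.
Depth below ground = 481 − 409.7 = 71 m.

71 m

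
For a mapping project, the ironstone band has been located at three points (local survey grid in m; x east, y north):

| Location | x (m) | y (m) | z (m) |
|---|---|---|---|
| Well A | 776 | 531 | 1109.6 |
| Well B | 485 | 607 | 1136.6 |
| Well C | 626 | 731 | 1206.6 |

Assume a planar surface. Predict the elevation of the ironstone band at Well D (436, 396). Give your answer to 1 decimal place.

1025.5 m

Two edge vectors: Well A→Well B = (-291, 76, 27), Well A→Well C = (-150, 200, 97).
Normal n = (Well A→Well B) × (Well A→Well C) = (1972, 24177, -46800).
So ∂z/∂x = −n_x/n_z = 0.04214 and ∂z/∂y = −n_y/n_z = 0.51660.
Intercept c from Well A: 1109.6 − 32.70 − 274.32 = 802.59.
At (436, 396): z = 18.4 + 204.6 + 802.59 = 1025.5 m.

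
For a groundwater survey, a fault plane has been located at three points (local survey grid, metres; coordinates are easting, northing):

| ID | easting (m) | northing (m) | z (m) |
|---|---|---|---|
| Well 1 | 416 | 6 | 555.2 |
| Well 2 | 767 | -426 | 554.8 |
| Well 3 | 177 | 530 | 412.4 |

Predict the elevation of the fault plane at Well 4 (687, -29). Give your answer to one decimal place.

369.1 m

Let the plane be z = a·easting + b·northing + c.
Well 2−Well 1: 351a − 432b = −0.4;  Well 3−Well 1: −239a + 524b = −142.8.
Solving gives a = −0.76726, b = −0.62247.
Then c = 555.2 − a·416 − b·6 = 878.11.
At (687, -29): z = −527.1 + 18.1 + 878.11 = 369.1 m.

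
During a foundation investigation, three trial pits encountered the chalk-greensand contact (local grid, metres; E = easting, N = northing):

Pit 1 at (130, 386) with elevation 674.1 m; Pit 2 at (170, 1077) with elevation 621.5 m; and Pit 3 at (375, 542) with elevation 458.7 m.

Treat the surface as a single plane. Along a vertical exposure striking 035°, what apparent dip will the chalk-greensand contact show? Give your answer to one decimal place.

27.3°

Two edge vectors: Pit 1→Pit 2 = (40, 691, -52.6), Pit 1→Pit 3 = (245, 156, -215.4).
Normal n = (Pit 1→Pit 2) × (Pit 1→Pit 3) = (-140635.8, -4271, -163055).
So ∂z/∂E = −n_x/n_z = −0.86251 and ∂z/∂N = −n_y/n_z = −0.02619.
Unit vector along 035° is (sin 35°, cos 35°) = (0.5736, 0.8192).
Slope in that direction = a·(0.5736) + b·(0.8192) = −0.51617.
Apparent dip = arctan|0.51617| = 27.3° (true dip is 40.8°, so apparent ≤ true as expected).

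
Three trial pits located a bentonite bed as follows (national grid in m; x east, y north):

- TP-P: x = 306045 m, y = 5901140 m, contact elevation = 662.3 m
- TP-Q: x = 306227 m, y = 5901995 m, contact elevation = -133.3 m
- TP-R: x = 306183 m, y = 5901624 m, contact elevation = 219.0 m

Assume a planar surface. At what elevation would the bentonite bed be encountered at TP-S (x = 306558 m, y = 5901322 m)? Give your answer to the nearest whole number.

Let the plane be z = a·x + b·y + c.
TP-Q−TP-P: 182a + 855b = −795.6;  TP-R−TP-P: 138a + 484b = −443.3.
Solving gives a = 0.20229082, b = −0.97358705.
Then c = 662.3 − a·306045 − b·5901140 = 5684025.70.
At (306558, 5901322): z = 62013.9 − 5745450.7 + 5684025.70 = 588.9 m.

589 m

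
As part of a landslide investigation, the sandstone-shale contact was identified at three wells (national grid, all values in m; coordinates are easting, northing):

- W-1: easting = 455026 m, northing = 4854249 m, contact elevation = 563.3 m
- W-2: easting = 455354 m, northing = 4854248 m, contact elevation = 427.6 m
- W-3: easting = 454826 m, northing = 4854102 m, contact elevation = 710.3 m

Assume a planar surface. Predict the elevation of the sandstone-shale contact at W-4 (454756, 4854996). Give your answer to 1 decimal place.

350.2 m

Two edge vectors: W-1→W-2 = (328, -1, -135.7), W-1→W-3 = (-200, -147, 147).
Normal n = (W-1→W-2) × (W-1→W-3) = (-20094.9, -21076, -48416).
So ∂z/∂easting = −n_x/n_z = −0.415046679 and ∂z/∂northing = −n_y/n_z = −0.435310641.
Intercept c from W-1: 563.3 + 188857.03 + 2113106.24 = 2302526.57.
At (454756, 4854996): z = −188745.0 − 2113431.4 + 2302526.57 = 350.2 m.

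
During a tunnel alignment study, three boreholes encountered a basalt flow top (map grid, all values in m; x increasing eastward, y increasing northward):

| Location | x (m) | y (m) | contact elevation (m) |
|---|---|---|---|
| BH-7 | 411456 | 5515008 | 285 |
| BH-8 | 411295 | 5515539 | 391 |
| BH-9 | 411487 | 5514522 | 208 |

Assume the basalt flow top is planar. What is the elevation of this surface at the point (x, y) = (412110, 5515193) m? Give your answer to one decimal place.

Two edge vectors: BH-7→BH-8 = (-161, 531, 106), BH-7→BH-9 = (31, -486, -77).
Normal n = (BH-7→BH-8) × (BH-7→BH-9) = (10629, -9111, 61785).
So ∂z/∂x = −n_x/n_z = −0.172032047 and ∂z/∂y = −n_y/n_z = 0.147462976.
Intercept c from BH-7: 285 + 70783.62 − 813259.49 = −742190.88.
At (412110, 5515193): z = −70896.1 + 813286.8 − 742190.88 = 199.8 m.

199.8 m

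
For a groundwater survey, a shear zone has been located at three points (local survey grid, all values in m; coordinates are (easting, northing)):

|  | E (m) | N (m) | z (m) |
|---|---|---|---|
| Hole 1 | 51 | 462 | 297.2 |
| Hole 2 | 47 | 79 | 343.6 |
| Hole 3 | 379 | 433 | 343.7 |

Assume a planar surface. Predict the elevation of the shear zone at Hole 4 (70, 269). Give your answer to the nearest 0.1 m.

Let the plane be z = a·E + b·N + c.
Hole 2−Hole 1: −4a − 383b = 46.4;  Hole 3−Hole 1: 328a − 29b = 46.5.
Solving gives a = 0.13094, b = −0.12252.
Then c = 297.2 − a·51 − b·462 = 347.12.
At (70, 269): z = 9.2 − 33.0 + 347.12 = 323.3 m.

323.3 m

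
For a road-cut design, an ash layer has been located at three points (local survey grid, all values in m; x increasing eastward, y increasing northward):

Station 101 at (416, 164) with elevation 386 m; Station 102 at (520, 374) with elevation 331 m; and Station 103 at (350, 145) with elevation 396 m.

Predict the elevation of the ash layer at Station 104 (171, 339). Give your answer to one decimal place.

369.6 m

Two edge vectors: Station 101→Station 102 = (104, 210, -55), Station 101→Station 103 = (-66, -19, 10).
Normal n = (Station 101→Station 102) × (Station 101→Station 103) = (1055, 2590, 11884).
So ∂z/∂x = −n_x/n_z = −0.08877 and ∂z/∂y = −n_y/n_z = −0.21794.
Intercept c from Station 101: 386 + 36.93 + 35.74 = 458.67.
At (171, 339): z = −15.2 − 73.9 + 458.67 = 369.6 m.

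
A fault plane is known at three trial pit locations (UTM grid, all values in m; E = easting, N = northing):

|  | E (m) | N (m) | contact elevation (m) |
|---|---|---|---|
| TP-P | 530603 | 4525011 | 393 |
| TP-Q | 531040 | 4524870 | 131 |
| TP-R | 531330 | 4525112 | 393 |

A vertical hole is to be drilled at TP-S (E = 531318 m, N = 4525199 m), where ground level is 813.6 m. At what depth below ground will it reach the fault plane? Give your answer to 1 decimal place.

305.4 m

Two edge vectors: TP-P→TP-Q = (437, -141, -262), TP-P→TP-R = (727, 101, 0).
Normal n = (TP-P→TP-Q) × (TP-P→TP-R) = (26462, -190474, 146644).
So ∂z/∂E = −n_x/n_z = −0.180450615 and ∂z/∂N = −n_y/n_z = 1.298887101.
Intercept c from TP-P: 393 + 95747.64 − 5877478.42 = −5781337.78.
At (531318, 4525199): z_contact = −95876.66 + 5877722.61 − 5781337.78 = 508.17 m.
Depth below ground = 813.6 − 508.17 = 305.4 m.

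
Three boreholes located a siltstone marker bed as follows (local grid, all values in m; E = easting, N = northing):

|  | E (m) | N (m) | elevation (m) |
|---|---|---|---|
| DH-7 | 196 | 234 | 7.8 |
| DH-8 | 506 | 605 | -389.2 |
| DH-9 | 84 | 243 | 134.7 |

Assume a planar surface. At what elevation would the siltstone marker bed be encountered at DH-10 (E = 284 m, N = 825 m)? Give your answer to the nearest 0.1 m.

Let the plane be z = a·E + b·N + c.
DH-8−DH-7: 310a + 371b = −397;  DH-9−DH-7: −112a + 9b = 126.9.
Solving gives a = −1.14232, b = −0.11558.
Then c = 7.8 − a·196 − b·234 = 258.74.
At (284, 825): z = −324.4 − 95.4 + 258.74 = -161.0 m.

-161.0 m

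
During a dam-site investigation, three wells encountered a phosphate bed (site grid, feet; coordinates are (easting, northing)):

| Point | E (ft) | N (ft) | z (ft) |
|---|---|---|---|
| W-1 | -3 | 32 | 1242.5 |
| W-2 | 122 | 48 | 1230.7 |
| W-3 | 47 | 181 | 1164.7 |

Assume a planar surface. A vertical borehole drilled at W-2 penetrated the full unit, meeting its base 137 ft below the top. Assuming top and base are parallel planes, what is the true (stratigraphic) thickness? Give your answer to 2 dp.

Let the plane be z = a·E + b·N + c.
W-2−W-1: 125a + 16b = −11.8;  W-3−W-1: 50a + 149b = −77.8.
Solving gives a = −0.02880, b = −0.51248.
|∇z| = √(a²+b²) = 0.51329, so dip δ = arctan(0.51329) = 27.17°.
True thickness = vertical thickness × cos δ = 137 × cos 27.17° = 121.88 ft.

121.88 ft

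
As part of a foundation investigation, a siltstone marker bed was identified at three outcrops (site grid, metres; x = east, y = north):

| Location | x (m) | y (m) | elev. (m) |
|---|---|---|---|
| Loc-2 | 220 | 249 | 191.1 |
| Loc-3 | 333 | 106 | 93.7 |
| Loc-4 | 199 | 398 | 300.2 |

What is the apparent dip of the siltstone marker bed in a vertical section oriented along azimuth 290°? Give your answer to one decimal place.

10.2°

Two edge vectors: Loc-2→Loc-3 = (113, -143, -97.4), Loc-2→Loc-4 = (-21, 149, 109.1).
Normal n = (Loc-2→Loc-3) × (Loc-2→Loc-4) = (-1088.7, -10282.9, 13834).
So ∂z/∂x = −n_x/n_z = 0.07870 and ∂z/∂y = −n_y/n_z = 0.74331.
Unit vector along 290° is (sin 290°, cos 290°) = (-0.9397, 0.3420).
Slope in that direction = a·(-0.9397) + b·(0.3420) = 0.18027.
Apparent dip = arctan|0.18027| = 10.2° (true dip is 36.8°, so apparent ≤ true as expected).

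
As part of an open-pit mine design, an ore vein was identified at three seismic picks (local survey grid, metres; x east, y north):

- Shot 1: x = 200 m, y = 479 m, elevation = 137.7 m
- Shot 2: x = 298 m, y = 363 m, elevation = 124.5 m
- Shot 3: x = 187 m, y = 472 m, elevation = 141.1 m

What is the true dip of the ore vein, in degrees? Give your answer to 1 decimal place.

13.2°

Two edge vectors: Shot 1→Shot 2 = (98, -116, -13.2), Shot 1→Shot 3 = (-13, -7, 3.4).
Normal n = (Shot 1→Shot 2) × (Shot 1→Shot 3) = (-486.8, -161.6, -2194).
So ∂z/∂x = −n_x/n_z = −0.22188 and ∂z/∂y = −n_y/n_z = −0.07366.
Gradient magnitude |∇z| = √(a² + b²) = √(0.04923 + 0.00543) = 0.23378.
True dip = arctan(0.23378) = 13.2°, dipping toward ENE (azimuth ≈ 072°).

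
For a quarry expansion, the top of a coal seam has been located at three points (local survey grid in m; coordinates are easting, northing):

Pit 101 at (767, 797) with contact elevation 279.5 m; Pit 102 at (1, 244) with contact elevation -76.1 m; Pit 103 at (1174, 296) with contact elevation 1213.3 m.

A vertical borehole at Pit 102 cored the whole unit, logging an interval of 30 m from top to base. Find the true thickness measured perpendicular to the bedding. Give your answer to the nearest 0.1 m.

Two edge vectors: Pit 101→Pit 102 = (-766, -553, -355.6), Pit 101→Pit 103 = (407, -501, 933.8).
Normal n = (Pit 101→Pit 102) × (Pit 101→Pit 103) = (-694547, 570561.6, 608837).
So ∂z/∂easting = −n_x/n_z = 1.14078 and ∂z/∂northing = −n_y/n_z = −0.93713.
|∇z| = √(a²+b²) = 1.47634, so dip δ = arctan(1.47634) = 55.89°.
True thickness = vertical thickness × cos δ = 30 × cos 55.89° = 16.8 m.

16.8 m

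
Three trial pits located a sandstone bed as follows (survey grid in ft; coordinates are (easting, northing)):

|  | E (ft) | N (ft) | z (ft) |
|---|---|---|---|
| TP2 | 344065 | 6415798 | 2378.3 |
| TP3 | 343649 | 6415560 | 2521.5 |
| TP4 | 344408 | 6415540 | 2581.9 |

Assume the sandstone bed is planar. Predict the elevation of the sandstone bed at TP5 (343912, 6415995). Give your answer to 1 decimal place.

2229.5 ft

Let the plane be z = a·E + b·N + c.
TP3−TP2: −416a − 238b = 143.2;  TP4−TP2: 343a − 258b = 203.6.
Solving gives a = 0.060918068, b = −0.708159312.
Then c = 2378.3 − a·344065 − b·6415798 = 4524825.63.
At (343912, 6415995): z = 20950.5 − 4543546.6 + 4524825.63 = 2229.5 ft.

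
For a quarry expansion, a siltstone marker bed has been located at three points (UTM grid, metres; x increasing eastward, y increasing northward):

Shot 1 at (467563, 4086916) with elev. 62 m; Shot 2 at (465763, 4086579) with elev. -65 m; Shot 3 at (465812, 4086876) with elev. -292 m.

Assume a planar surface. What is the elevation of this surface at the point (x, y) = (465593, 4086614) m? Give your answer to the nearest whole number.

-131 m

Let the plane be z = a·x + b·y + c.
Shot 2−Shot 1: −1800a − 337b = −127;  Shot 3−Shot 1: −1751a − 40b = −354.
Solving gives a = 0.22046104, b = −0.80068212.
Then c = 62 − a·467563 − b·4086916 = 3169303.16.
At (465593, 4086614): z = 102645.1 − 3272078.8 + 3169303.16 = -130.5 m.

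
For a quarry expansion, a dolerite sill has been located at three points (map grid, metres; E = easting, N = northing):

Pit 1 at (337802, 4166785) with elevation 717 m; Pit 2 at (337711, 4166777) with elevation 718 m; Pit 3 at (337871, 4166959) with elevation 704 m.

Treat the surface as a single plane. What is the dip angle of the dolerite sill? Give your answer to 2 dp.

Let the plane be z = a·E + b·N + c.
Pit 2−Pit 1: −91a − 8b = 1;  Pit 3−Pit 1: 69a + 174b = −13.
Solving gives a = −0.00458, b = −0.07290.
Gradient magnitude |∇z| = √(a² + b²) = √(0.00002 + 0.00531) = 0.07304.
True dip = arctan(0.07304) = 4.18°, dipping toward N (azimuth ≈ 004°).

4.18°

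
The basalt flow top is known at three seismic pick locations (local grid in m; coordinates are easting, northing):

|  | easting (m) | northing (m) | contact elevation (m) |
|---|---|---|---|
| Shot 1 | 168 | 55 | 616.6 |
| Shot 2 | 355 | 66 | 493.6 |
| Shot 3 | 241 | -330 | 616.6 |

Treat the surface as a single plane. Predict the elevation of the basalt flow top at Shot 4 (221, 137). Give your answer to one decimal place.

Two edge vectors: Shot 1→Shot 2 = (187, 11, -123), Shot 1→Shot 3 = (73, -385, 0).
Normal n = (Shot 1→Shot 2) × (Shot 1→Shot 3) = (-47355, -8979, -72798).
So ∂z/∂easting = −n_x/n_z = −0.65050 and ∂z/∂northing = −n_y/n_z = −0.12334.
Intercept c from Shot 1: 616.6 + 109.28 + 6.78 = 732.67.
At (221, 137): z = −143.8 − 16.9 + 732.67 = 572.0 m.

572.0 m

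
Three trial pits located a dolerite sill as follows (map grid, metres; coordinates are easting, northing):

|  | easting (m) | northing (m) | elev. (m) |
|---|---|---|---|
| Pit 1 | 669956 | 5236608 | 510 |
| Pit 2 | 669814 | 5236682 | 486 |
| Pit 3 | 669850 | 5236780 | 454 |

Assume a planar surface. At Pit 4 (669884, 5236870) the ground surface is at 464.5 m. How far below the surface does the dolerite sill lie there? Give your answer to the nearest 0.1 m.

39.9 m

Let the plane be z = a·easting + b·northing + c.
Pit 2−Pit 1: −142a + 74b = −24;  Pit 3−Pit 1: −106a + 172b = −56.
Solving gives a = −0.000965018, b = −0.326176116.
Then c = 510 − a·669956 − b·5236608 = 1709212.98.
At (669884, 5236870): z_contact = −646.45 − 1708141.92 + 1709212.98 = 424.61 m.
Depth below ground = 464.5 − 424.61 = 39.9 m.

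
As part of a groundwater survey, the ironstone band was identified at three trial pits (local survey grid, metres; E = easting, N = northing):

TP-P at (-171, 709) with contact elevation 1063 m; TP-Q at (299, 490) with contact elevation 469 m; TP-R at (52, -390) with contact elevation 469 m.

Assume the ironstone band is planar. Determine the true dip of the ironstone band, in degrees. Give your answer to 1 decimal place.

49.3°

Let the plane be z = a·E + b·N + c.
TP-Q−TP-P: 470a − 219b = −594;  TP-R−TP-P: 223a − 1099b = −594.
Solving gives a = −1.11766, b = 0.31371.
Gradient magnitude |∇z| = √(a² + b²) = √(1.24916 + 0.09841) = 1.16085.
True dip = arctan(1.16085) = 49.3°, dipping toward ESE (azimuth ≈ 106°).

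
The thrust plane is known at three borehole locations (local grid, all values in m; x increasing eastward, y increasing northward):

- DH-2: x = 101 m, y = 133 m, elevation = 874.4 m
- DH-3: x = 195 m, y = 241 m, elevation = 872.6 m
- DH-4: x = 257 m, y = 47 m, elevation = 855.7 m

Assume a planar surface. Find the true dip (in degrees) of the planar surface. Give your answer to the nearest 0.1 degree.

Two edge vectors: DH-2→DH-3 = (94, 108, -1.8), DH-2→DH-4 = (156, -86, -18.7).
Normal n = (DH-2→DH-3) × (DH-2→DH-4) = (-2174.4, 1477, -24932).
So ∂z/∂x = −n_x/n_z = −0.08721 and ∂z/∂y = −n_y/n_z = 0.05924.
Gradient magnitude |∇z| = √(a² + b²) = √(0.00761 + 0.00351) = 0.10543.
True dip = arctan(0.10543) = 6.0°, dipping toward SE (azimuth ≈ 124°).

6.0°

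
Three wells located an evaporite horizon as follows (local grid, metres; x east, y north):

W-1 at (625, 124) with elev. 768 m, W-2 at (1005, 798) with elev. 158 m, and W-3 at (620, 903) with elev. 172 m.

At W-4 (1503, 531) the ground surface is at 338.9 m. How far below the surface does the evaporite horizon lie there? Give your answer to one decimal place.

98.4 m

Let the plane be z = a·x + b·y + c.
W-2−W-1: 380a + 674b = −610;  W-3−W-1: −5a + 779b = −596.
Solving gives a = −0.245452, b = −0.766659.
Then c = 768 − a·625 − b·124 = 1016.47.
At (1503, 531): z_contact = −368.91 − 407.10 + 1016.47 = 240.46 m.
Depth below ground = 338.9 − 240.46 = 98.4 m.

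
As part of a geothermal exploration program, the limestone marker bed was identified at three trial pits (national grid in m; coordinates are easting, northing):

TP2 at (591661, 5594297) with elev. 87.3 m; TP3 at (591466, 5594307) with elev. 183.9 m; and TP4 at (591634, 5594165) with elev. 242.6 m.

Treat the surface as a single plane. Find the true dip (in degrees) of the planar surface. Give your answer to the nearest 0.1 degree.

50.1°

Two edge vectors: TP2→TP3 = (-195, 10, 96.6), TP2→TP4 = (-27, -132, 155.3).
Normal n = (TP2→TP3) × (TP2→TP4) = (14304.2, 27675.3, 26010).
So ∂z/∂easting = −n_x/n_z = −0.54995 and ∂z/∂northing = −n_y/n_z = −1.06403.
Gradient magnitude |∇z| = √(a² + b²) = √(0.30245 + 1.13215) = 1.19775.
True dip = arctan(1.19775) = 50.1°, dipping toward NNE (azimuth ≈ 027°).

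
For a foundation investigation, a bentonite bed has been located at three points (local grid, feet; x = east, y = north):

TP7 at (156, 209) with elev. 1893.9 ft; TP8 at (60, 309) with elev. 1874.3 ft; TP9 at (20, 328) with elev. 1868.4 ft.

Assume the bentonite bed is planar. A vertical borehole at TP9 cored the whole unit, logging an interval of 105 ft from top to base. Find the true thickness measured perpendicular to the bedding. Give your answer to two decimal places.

Two edge vectors: TP7→TP8 = (-96, 100, -19.6), TP7→TP9 = (-136, 119, -25.5).
Normal n = (TP7→TP8) × (TP7→TP9) = (-217.6, 217.6, 2176).
So ∂z/∂x = −n_x/n_z = 0.10000 and ∂z/∂y = −n_y/n_z = −0.10000.
|∇z| = √(a²+b²) = 0.14142, so dip δ = arctan(0.14142) = 8.05°.
True thickness = vertical thickness × cos δ = 105 × cos 8.05° = 103.97 ft.

103.97 ft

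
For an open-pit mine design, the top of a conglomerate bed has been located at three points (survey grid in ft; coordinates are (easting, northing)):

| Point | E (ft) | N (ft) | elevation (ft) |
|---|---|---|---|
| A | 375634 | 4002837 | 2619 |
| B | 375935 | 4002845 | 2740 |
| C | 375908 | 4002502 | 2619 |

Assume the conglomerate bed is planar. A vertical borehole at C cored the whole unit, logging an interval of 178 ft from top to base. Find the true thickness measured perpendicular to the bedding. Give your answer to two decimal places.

Let the plane be z = a·E + b·N + c.
B−A: 301a + 8b = 121;  C−A: 274a − 335b = 0.
Solving gives a = 0.39344, b = 0.32180.
|∇z| = √(a²+b²) = 0.50828, so dip δ = arctan(0.50828) = 26.94°.
True thickness = vertical thickness × cos δ = 178 × cos 26.94° = 158.68 ft.

158.68 ft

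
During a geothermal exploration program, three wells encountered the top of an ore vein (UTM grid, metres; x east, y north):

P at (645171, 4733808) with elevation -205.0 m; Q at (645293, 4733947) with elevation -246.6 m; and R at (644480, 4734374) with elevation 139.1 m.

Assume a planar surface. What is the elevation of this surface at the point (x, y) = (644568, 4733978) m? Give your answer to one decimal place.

Let the plane be z = a·x + b·y + c.
Q−P: 122a + 139b = −41.6;  R−P: −691a + 566b = 344.1.
Solving gives a = −0.432314159, b = 0.080160629.
Then c = -205 − a·645171 − b·4733808 = −100753.47.
At (644568, 4733978): z = −278655.9 + 379478.7 − 100753.47 = 69.3 m.

69.3 m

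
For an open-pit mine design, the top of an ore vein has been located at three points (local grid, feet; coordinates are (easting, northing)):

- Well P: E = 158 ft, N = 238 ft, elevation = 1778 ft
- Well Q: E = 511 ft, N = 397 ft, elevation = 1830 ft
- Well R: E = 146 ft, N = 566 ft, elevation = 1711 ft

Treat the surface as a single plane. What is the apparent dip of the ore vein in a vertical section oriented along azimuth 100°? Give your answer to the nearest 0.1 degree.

14.9°

Let the plane be z = a·E + b·N + c.
Well Q−Well P: 353a + 159b = 52;  Well R−Well P: −12a + 328b = −67.
Solving gives a = 0.23544, b = −0.19565.
Unit vector along 100° is (sin 100°, cos 100°) = (0.9848, -0.1736).
Slope in that direction = a·(0.9848) + b·(-0.1736) = 0.26583.
Apparent dip = arctan|0.26583| = 14.9° (true dip is 17.0°, so apparent ≤ true as expected).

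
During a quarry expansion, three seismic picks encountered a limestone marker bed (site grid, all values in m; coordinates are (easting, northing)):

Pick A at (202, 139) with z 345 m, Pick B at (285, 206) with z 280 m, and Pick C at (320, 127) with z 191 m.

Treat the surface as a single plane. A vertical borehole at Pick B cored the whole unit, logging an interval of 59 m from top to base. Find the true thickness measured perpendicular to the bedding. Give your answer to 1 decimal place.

Two edge vectors: Pick A→Pick B = (83, 67, -65), Pick A→Pick C = (118, -12, -154).
Normal n = (Pick A→Pick B) × (Pick A→Pick C) = (-11098, 5112, -8902).
So ∂z/∂E = −n_x/n_z = −1.24669 and ∂z/∂N = −n_y/n_z = 0.57425.
|∇z| = √(a²+b²) = 1.37259, so dip δ = arctan(1.37259) = 53.92°.
True thickness = vertical thickness × cos δ = 59 × cos 53.92° = 34.7 m.

34.7 m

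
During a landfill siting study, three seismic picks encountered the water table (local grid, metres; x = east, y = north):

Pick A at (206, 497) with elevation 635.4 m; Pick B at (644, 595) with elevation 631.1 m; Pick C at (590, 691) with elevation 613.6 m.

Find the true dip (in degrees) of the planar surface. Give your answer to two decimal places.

Let the plane be z = a·x + b·y + c.
Pick B−Pick A: 438a + 98b = −4.3;  Pick C−Pick A: 384a + 194b = −21.8.
Solving gives a = 0.02751, b = −0.16682.
Gradient magnitude |∇z| = √(a² + b²) = √(0.00076 + 0.02783) = 0.16907.
True dip = arctan(0.16907) = 9.60°, dipping toward N (azimuth ≈ 351°).

9.60°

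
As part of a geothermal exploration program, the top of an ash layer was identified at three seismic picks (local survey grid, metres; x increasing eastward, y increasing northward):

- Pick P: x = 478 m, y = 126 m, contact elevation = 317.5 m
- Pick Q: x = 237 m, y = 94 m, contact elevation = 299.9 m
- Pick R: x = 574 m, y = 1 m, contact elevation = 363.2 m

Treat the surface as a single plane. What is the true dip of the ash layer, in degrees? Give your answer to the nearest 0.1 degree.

16.8°

Let the plane be z = a·x + b·y + c.
Pick Q−Pick P: −241a − 32b = −17.6;  Pick R−Pick P: 96a − 125b = 45.7.
Solving gives a = 0.11032, b = −0.28087.
Gradient magnitude |∇z| = √(a² + b²) = √(0.01217 + 0.07889) = 0.30176.
True dip = arctan(0.30176) = 16.8°, dipping toward NNW (azimuth ≈ 339°).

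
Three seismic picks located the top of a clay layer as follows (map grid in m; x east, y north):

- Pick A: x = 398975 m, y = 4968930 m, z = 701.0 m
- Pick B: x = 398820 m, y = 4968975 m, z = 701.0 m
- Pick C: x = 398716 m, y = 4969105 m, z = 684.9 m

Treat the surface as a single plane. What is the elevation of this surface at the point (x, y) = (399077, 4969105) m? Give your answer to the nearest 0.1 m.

Let the plane be z = a·x + b·y + c.
Pick B−Pick A: −155a + 45b = 0;  Pick C−Pick A: −259a + 175b = −16.1.
Solving gives a = −0.046832579, b = −0.161312217.
Then c = 701 − a·398975 − b·4968930 = 820935.14.
At (399077, 4969105): z = −18689.8 − 801577.3 + 820935.14 = 668.0 m.

668.0 m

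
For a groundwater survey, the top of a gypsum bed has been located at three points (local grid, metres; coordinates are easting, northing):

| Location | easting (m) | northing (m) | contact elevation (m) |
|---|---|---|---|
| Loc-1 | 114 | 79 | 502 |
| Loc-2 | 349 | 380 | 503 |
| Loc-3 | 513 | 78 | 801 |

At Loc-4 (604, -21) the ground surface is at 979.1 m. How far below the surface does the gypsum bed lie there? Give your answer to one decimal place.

52.6 m

Two edge vectors: Loc-1→Loc-2 = (235, 301, 1), Loc-1→Loc-3 = (399, -1, 299).
Normal n = (Loc-1→Loc-2) × (Loc-1→Loc-3) = (90000, -69866, -120334).
So ∂z/∂easting = −n_x/n_z = 0.74792 and ∂z/∂northing = −n_y/n_z = −0.58060.
Intercept c from Loc-1: 502 − 85.26 + 45.87 = 462.60.
At (604, -21): z_contact = 451.74 + 12.19 + 462.60 = 926.54 m.
Depth below ground = 979.1 − 926.54 = 52.6 m.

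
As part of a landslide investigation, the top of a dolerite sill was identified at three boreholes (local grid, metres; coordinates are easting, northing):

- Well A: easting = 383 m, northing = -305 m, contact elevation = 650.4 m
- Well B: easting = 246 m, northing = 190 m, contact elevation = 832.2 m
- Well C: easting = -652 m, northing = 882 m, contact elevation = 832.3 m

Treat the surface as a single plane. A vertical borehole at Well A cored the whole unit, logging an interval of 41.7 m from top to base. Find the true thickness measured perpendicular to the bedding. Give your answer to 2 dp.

35.93 m

Let the plane be z = a·easting + b·northing + c.
Well B−Well A: −137a + 495b = 181.8;  Well C−Well A: −1035a + 1187b = 181.9.
Solving gives a = 0.35961, b = 0.46680.
|∇z| = √(a²+b²) = 0.58925, so dip δ = arctan(0.58925) = 30.51°.
True thickness = vertical thickness × cos δ = 41.7 × cos 30.51° = 35.93 m.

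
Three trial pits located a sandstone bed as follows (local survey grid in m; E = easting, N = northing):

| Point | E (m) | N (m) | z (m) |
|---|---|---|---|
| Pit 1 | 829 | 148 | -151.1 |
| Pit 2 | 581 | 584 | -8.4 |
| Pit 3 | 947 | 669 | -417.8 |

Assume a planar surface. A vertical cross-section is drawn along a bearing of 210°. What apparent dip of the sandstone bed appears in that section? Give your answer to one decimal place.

37.4°

Two edge vectors: Pit 1→Pit 2 = (-248, 436, 142.7), Pit 1→Pit 3 = (118, 521, -266.7).
Normal n = (Pit 1→Pit 2) × (Pit 1→Pit 3) = (-190627.9, -49303, -180656).
So ∂z/∂E = −n_x/n_z = −1.05520 and ∂z/∂N = −n_y/n_z = −0.27291.
Unit vector along 210° is (sin 210°, cos 210°) = (-0.5000, -0.8660).
Slope in that direction = a·(-0.5000) + b·(-0.8660) = 0.76395.
Apparent dip = arctan|0.76395| = 37.4° (true dip is 47.5°, so apparent ≤ true as expected).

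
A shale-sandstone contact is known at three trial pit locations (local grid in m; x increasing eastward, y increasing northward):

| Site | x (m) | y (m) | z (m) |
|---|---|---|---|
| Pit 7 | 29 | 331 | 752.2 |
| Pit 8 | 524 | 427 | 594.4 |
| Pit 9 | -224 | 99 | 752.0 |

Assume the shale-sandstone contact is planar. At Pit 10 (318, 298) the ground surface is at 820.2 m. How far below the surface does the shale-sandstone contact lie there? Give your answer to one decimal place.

199.5 m

Let the plane be z = a·x + b·y + c.
Pit 8−Pit 7: 495a + 96b = −157.8;  Pit 9−Pit 7: −253a − 232b = −0.2.
Solving gives a = −0.40451, b = 0.44198.
Then c = 752.2 − a·29 − b·331 = 617.63.
At (318, 298): z_contact = −128.63 + 131.71 + 617.63 = 620.71 m.
Depth below ground = 820.2 − 620.71 = 199.5 m.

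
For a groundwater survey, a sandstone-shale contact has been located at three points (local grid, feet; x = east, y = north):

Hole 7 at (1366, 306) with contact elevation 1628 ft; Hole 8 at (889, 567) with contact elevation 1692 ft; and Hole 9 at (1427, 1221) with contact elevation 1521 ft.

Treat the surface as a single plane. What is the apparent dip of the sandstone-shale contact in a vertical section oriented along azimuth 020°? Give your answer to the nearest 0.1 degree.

9.3°

Let the plane be z = a·x + b·y + c.
Hole 8−Hole 7: −477a + 261b = 64;  Hole 9−Hole 7: 61a + 915b = −107.
Solving gives a = −0.19118, b = −0.10419.
Unit vector along 020° is (sin 20°, cos 20°) = (0.3420, 0.9397).
Slope in that direction = a·(0.3420) + b·(0.9397) = −0.16330.
Apparent dip = arctan|0.16330| = 9.3° (true dip is 12.3°, so apparent ≤ true as expected).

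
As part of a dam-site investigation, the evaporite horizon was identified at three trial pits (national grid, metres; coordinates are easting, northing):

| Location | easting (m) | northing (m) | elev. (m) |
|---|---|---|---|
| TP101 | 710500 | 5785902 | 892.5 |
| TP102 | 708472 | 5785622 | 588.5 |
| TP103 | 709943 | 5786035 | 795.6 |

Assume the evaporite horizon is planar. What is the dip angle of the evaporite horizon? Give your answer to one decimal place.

Let the plane be z = a·easting + b·northing + c.
TP102−TP101: −2028a − 280b = −304;  TP103−TP101: −557a + 133b = −96.9.
Solving gives a = 0.15872, b = −0.06386.
Gradient magnitude |∇z| = √(a² + b²) = √(0.02519 + 0.00408) = 0.17108.
True dip = arctan(0.17108) = 9.7°, dipping toward WNW (azimuth ≈ 292°).

9.7°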